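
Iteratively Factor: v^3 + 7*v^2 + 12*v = (v + 3)*(v^2 + 4*v) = v*(v + 3)*(v + 4)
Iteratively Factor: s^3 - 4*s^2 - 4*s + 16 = (s - 2)*(s^2 - 2*s - 8) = (s - 4)*(s - 2)*(s + 2)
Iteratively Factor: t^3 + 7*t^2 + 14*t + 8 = (t + 2)*(t^2 + 5*t + 4) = (t + 2)*(t + 4)*(t + 1)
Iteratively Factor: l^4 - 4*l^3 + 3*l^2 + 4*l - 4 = (l - 1)*(l^3 - 3*l^2 + 4) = (l - 2)*(l - 1)*(l^2 - l - 2) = (l - 2)*(l - 1)*(l + 1)*(l - 2)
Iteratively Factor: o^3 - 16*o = (o - 4)*(o^2 + 4*o) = o*(o - 4)*(o + 4)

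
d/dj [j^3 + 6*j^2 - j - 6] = 3*j^2 + 12*j - 1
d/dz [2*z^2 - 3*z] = 4*z - 3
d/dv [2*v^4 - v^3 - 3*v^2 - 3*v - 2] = 8*v^3 - 3*v^2 - 6*v - 3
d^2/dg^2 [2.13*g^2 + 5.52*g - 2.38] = 4.26000000000000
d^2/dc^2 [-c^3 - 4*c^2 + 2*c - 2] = -6*c - 8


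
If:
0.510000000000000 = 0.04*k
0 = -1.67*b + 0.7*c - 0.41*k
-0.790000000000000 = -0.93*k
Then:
No Solution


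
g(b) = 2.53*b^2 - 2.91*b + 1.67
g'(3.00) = 12.27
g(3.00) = 15.71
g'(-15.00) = -78.81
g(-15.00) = 614.57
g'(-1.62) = -11.11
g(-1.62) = 13.02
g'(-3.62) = -21.23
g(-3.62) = 45.36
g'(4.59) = 20.32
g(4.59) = 41.62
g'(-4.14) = -23.86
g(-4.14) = 57.08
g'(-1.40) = -9.99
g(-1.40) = 10.70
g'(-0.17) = -3.77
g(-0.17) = 2.24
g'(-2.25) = -14.30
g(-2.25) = 21.03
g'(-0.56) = -5.74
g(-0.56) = 4.09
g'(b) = 5.06*b - 2.91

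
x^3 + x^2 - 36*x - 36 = (x - 6)*(x + 1)*(x + 6)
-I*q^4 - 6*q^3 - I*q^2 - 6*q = q*(q - 6*I)*(q - I)*(-I*q + 1)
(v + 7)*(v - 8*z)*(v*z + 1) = v^3*z - 8*v^2*z^2 + 7*v^2*z + v^2 - 56*v*z^2 - 8*v*z + 7*v - 56*z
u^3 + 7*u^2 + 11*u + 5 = (u + 1)^2*(u + 5)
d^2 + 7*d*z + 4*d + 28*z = (d + 4)*(d + 7*z)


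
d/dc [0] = 0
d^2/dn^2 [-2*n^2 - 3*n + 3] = -4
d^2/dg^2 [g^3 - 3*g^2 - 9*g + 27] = 6*g - 6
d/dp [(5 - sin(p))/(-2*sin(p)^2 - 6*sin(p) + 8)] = (-sin(p)^2 + 10*sin(p) + 11)*cos(p)/(2*(sin(p)^2 + 3*sin(p) - 4)^2)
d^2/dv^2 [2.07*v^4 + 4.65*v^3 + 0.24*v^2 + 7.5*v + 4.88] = 24.84*v^2 + 27.9*v + 0.48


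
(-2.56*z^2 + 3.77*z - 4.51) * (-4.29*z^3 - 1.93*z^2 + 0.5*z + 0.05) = 10.9824*z^5 - 11.2325*z^4 + 10.7918*z^3 + 10.4613*z^2 - 2.0665*z - 0.2255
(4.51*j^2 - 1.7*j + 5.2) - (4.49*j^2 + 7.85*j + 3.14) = 0.0199999999999996*j^2 - 9.55*j + 2.06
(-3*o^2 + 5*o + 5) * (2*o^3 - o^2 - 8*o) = -6*o^5 + 13*o^4 + 29*o^3 - 45*o^2 - 40*o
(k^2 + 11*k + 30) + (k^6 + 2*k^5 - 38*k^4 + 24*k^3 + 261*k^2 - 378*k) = k^6 + 2*k^5 - 38*k^4 + 24*k^3 + 262*k^2 - 367*k + 30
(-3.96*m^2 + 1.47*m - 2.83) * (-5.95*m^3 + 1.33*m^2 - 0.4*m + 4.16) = 23.562*m^5 - 14.0133*m^4 + 20.3776*m^3 - 20.8255*m^2 + 7.2472*m - 11.7728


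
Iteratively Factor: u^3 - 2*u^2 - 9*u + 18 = (u - 3)*(u^2 + u - 6) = (u - 3)*(u + 3)*(u - 2)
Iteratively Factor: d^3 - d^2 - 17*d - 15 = (d + 1)*(d^2 - 2*d - 15) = (d - 5)*(d + 1)*(d + 3)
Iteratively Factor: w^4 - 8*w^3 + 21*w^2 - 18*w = (w - 2)*(w^3 - 6*w^2 + 9*w) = (w - 3)*(w - 2)*(w^2 - 3*w) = (w - 3)^2*(w - 2)*(w)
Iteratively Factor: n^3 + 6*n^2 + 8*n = (n + 4)*(n^2 + 2*n) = n*(n + 4)*(n + 2)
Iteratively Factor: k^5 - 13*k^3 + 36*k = (k + 2)*(k^4 - 2*k^3 - 9*k^2 + 18*k) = (k + 2)*(k + 3)*(k^3 - 5*k^2 + 6*k) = (k - 3)*(k + 2)*(k + 3)*(k^2 - 2*k) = (k - 3)*(k - 2)*(k + 2)*(k + 3)*(k)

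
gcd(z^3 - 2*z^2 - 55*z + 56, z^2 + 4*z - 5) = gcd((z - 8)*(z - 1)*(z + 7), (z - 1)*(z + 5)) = z - 1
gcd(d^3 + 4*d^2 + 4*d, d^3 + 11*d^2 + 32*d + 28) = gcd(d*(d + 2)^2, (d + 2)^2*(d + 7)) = d^2 + 4*d + 4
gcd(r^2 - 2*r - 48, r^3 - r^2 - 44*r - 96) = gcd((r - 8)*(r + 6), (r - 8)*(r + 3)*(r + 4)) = r - 8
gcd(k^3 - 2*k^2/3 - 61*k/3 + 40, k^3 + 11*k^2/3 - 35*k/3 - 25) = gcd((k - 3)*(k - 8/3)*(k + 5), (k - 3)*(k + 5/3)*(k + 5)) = k^2 + 2*k - 15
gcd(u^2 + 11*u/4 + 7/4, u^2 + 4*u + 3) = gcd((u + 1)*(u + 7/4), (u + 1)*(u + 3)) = u + 1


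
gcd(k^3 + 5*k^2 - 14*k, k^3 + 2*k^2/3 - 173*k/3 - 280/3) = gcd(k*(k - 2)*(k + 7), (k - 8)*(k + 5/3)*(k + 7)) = k + 7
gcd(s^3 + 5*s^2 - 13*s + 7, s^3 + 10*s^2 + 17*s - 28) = s^2 + 6*s - 7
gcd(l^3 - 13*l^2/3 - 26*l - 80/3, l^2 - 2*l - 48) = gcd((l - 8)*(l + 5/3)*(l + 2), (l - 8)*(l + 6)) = l - 8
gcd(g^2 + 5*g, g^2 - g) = g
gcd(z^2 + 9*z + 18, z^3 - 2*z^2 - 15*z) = z + 3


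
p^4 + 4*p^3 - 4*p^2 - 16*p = p*(p - 2)*(p + 2)*(p + 4)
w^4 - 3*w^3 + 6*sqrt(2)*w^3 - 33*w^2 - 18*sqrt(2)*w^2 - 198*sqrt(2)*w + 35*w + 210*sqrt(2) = (w - 7)*(w - 1)*(w + 5)*(w + 6*sqrt(2))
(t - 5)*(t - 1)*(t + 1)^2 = t^4 - 4*t^3 - 6*t^2 + 4*t + 5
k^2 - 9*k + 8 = (k - 8)*(k - 1)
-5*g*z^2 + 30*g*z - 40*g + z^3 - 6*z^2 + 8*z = (-5*g + z)*(z - 4)*(z - 2)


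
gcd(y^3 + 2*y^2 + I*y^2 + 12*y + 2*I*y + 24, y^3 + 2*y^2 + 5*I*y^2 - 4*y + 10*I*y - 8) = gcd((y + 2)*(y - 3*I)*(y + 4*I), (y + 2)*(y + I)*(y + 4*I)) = y^2 + y*(2 + 4*I) + 8*I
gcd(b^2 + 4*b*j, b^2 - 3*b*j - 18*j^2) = 1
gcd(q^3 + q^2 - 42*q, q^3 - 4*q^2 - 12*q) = q^2 - 6*q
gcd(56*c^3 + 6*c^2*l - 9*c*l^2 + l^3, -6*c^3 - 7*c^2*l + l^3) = 2*c + l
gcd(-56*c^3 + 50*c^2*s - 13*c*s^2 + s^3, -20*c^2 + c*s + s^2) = -4*c + s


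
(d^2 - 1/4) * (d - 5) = d^3 - 5*d^2 - d/4 + 5/4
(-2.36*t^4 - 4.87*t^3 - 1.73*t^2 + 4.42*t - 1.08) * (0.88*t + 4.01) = -2.0768*t^5 - 13.7492*t^4 - 21.0511*t^3 - 3.0477*t^2 + 16.7738*t - 4.3308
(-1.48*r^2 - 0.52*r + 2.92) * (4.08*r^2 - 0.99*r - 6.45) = -6.0384*r^4 - 0.6564*r^3 + 21.9744*r^2 + 0.4632*r - 18.834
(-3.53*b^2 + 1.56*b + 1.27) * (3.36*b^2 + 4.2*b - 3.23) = -11.8608*b^4 - 9.5844*b^3 + 22.2211*b^2 + 0.2952*b - 4.1021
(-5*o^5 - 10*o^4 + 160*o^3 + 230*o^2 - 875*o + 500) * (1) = -5*o^5 - 10*o^4 + 160*o^3 + 230*o^2 - 875*o + 500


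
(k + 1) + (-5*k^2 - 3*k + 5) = -5*k^2 - 2*k + 6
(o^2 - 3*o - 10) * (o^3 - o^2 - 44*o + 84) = o^5 - 4*o^4 - 51*o^3 + 226*o^2 + 188*o - 840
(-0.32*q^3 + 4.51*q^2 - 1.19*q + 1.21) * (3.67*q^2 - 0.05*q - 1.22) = -1.1744*q^5 + 16.5677*q^4 - 4.2024*q^3 - 1.002*q^2 + 1.3913*q - 1.4762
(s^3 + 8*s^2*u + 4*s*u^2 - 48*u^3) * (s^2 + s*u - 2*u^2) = s^5 + 9*s^4*u + 10*s^3*u^2 - 60*s^2*u^3 - 56*s*u^4 + 96*u^5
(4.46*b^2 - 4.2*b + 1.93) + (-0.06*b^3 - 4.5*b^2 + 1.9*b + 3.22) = -0.06*b^3 - 0.04*b^2 - 2.3*b + 5.15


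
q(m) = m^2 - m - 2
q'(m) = 2*m - 1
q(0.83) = -2.14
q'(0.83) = 0.66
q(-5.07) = 28.77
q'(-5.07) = -11.14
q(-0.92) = -0.23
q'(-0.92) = -2.84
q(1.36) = -1.51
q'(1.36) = 1.72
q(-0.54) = -1.17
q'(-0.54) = -2.08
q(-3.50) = 13.75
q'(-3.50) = -8.00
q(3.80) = 8.64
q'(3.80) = 6.60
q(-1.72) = 2.68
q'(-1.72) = -4.44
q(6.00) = 28.00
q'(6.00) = 11.00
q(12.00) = 130.00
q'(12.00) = 23.00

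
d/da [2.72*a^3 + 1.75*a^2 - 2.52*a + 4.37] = 8.16*a^2 + 3.5*a - 2.52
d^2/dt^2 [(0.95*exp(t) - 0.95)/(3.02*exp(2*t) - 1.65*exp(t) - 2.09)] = (8.66438*exp(4*t) - 29.92367*exp(3*t) + 50.17881*exp(2*t) - 29.84729*exp(t) + 7.42577)*exp(t)/(27.543608*exp(6*t) - 45.14598*exp(5*t) - 32.519058*exp(4*t) + 57.994695*exp(3*t) + 22.504911*exp(2*t) - 21.622095*exp(t) - 9.129329)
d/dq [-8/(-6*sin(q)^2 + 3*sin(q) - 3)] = 8*(1 - 4*sin(q))*cos(q)/(3*(-sin(q) - cos(2*q) + 2)^2)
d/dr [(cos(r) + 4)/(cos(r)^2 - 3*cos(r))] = (sin(r) - 12*sin(r)/cos(r)^2 + 8*tan(r))/(cos(r) - 3)^2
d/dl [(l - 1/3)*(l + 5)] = 2*l + 14/3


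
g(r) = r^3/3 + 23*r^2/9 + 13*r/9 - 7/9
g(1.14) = 4.68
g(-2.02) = 3.98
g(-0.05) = -0.84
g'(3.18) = 27.81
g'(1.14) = 8.57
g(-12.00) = -226.11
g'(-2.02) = -4.80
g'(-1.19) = -3.22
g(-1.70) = 2.51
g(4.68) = 96.12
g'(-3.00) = -4.89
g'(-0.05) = 1.19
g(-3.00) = 8.89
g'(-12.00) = 84.11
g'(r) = r^2 + 46*r/9 + 13/9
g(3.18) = 40.38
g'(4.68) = 47.27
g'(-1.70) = -4.35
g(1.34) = 6.55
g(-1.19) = 0.56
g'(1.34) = 10.09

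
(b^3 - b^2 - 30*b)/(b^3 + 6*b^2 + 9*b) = (b^2 - b - 30)/(b^2 + 6*b + 9)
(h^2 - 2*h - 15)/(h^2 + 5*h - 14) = (h^2 - 2*h - 15)/(h^2 + 5*h - 14)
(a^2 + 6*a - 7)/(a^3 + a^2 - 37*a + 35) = 1/(a - 5)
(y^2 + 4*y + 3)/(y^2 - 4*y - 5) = (y + 3)/(y - 5)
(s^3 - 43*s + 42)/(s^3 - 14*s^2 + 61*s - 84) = (s^3 - 43*s + 42)/(s^3 - 14*s^2 + 61*s - 84)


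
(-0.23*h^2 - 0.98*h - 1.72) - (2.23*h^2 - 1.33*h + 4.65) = -2.46*h^2 + 0.35*h - 6.37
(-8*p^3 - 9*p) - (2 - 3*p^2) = -8*p^3 + 3*p^2 - 9*p - 2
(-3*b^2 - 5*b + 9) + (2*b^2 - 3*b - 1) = -b^2 - 8*b + 8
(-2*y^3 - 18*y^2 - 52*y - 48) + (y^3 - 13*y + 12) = -y^3 - 18*y^2 - 65*y - 36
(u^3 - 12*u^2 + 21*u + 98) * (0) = 0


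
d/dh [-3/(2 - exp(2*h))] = -6*exp(2*h)/(exp(2*h) - 2)^2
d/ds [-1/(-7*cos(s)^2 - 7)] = 4*sin(2*s)/(7*(cos(2*s) + 3)^2)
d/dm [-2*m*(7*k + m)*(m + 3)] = -28*k*m - 42*k - 6*m^2 - 12*m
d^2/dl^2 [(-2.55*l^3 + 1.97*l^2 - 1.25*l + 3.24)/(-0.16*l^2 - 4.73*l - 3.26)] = (-1.11022302462516e-16*l^5 + 114.487422*l^3 + 241.590588*l^2 + 143.978088*l - 222.018668)/(0.004096*l^6 + 0.363264*l^5 + 10.98936*l^4 + 120.626825*l^3 + 223.90821*l^2 + 150.805644*l + 34.645976)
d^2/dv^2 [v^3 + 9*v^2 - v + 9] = 6*v + 18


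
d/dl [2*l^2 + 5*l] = 4*l + 5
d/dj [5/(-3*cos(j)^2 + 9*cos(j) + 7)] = 15*(3 - 2*cos(j))*sin(j)/(-3*cos(j)^2 + 9*cos(j) + 7)^2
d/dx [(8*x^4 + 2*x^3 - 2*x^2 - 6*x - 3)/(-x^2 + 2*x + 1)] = 2*x*(-8*x^4 + 23*x^3 + 20*x^2 - 2*x - 5)/(x^4 - 4*x^3 + 2*x^2 + 4*x + 1)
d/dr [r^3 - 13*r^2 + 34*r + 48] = 3*r^2 - 26*r + 34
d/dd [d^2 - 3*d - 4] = 2*d - 3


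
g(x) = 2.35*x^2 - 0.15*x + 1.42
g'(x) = 4.7*x - 0.15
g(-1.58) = 7.52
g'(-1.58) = -7.58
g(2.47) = 15.39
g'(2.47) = 11.46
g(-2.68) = 18.70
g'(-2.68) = -12.75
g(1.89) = 9.53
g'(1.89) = 8.73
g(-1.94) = 10.56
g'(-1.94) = -9.27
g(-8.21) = 161.05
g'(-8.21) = -38.74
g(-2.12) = 12.30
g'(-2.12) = -10.11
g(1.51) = 6.55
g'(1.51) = 6.95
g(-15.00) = 532.42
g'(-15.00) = -70.65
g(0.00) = 1.42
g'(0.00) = -0.15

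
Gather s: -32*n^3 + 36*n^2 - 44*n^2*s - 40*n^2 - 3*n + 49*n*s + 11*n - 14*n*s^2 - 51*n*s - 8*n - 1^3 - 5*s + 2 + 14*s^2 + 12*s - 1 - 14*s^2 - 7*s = -32*n^3 - 4*n^2 - 14*n*s^2 + s*(-44*n^2 - 2*n)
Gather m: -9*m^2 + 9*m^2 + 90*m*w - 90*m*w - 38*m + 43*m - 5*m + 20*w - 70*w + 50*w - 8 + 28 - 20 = 0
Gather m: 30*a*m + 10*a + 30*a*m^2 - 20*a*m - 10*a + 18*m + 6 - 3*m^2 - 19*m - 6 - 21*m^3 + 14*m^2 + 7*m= -21*m^3 + m^2*(30*a + 11) + m*(10*a + 6)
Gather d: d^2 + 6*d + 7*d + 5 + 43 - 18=d^2 + 13*d + 30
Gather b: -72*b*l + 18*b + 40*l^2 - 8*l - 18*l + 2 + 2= b*(18 - 72*l) + 40*l^2 - 26*l + 4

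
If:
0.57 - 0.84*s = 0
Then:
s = 0.68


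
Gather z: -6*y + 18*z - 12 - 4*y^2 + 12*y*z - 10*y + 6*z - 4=-4*y^2 - 16*y + z*(12*y + 24) - 16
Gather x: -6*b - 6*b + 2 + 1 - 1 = 2 - 12*b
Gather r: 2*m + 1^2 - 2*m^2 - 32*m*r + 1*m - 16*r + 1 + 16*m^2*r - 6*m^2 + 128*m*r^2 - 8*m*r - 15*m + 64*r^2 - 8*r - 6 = -8*m^2 - 12*m + r^2*(128*m + 64) + r*(16*m^2 - 40*m - 24) - 4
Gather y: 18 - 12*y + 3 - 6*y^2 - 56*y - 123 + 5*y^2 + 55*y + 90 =-y^2 - 13*y - 12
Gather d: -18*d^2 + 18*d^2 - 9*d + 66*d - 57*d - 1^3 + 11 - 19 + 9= 0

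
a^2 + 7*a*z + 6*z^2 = (a + z)*(a + 6*z)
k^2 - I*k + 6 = (k - 3*I)*(k + 2*I)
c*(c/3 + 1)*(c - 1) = c^3/3 + 2*c^2/3 - c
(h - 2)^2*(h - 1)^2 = h^4 - 6*h^3 + 13*h^2 - 12*h + 4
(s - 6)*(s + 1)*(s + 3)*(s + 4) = s^4 + 2*s^3 - 29*s^2 - 102*s - 72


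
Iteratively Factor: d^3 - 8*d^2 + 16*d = (d - 4)*(d^2 - 4*d) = d*(d - 4)*(d - 4)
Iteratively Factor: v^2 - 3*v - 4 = (v + 1)*(v - 4)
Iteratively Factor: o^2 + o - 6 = (o - 2)*(o + 3)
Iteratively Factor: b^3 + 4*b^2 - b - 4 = (b + 1)*(b^2 + 3*b - 4) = (b + 1)*(b + 4)*(b - 1)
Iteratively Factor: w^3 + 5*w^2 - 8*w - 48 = (w + 4)*(w^2 + w - 12) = (w - 3)*(w + 4)*(w + 4)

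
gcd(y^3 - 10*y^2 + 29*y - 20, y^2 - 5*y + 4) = y^2 - 5*y + 4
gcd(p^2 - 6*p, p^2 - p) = p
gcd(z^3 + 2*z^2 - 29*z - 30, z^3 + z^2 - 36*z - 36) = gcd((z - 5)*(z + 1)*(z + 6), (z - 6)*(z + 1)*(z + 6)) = z^2 + 7*z + 6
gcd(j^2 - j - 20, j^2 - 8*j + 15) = j - 5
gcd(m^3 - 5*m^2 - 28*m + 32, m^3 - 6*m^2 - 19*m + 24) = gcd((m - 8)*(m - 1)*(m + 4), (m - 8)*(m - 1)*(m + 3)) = m^2 - 9*m + 8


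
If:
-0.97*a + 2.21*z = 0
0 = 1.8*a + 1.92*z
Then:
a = 0.00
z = 0.00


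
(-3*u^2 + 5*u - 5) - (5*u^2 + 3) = -8*u^2 + 5*u - 8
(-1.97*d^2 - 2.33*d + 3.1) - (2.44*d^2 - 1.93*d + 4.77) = -4.41*d^2 - 0.4*d - 1.67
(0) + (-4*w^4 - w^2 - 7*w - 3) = -4*w^4 - w^2 - 7*w - 3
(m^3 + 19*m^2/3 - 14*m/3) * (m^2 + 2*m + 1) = m^5 + 25*m^4/3 + 9*m^3 - 3*m^2 - 14*m/3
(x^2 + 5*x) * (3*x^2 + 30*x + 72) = 3*x^4 + 45*x^3 + 222*x^2 + 360*x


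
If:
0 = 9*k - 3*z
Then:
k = z/3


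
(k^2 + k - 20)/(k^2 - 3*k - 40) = (k - 4)/(k - 8)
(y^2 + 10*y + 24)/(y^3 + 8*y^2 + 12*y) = (y + 4)/(y*(y + 2))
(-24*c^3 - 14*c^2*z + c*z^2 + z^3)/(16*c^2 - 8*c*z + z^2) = (6*c^2 + 5*c*z + z^2)/(-4*c + z)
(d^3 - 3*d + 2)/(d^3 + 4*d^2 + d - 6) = (d - 1)/(d + 3)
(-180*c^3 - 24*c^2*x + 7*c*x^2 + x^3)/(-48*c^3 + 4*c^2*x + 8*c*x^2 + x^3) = (-30*c^2 + c*x + x^2)/(-8*c^2 + 2*c*x + x^2)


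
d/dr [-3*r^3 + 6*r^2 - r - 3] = -9*r^2 + 12*r - 1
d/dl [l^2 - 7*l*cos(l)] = 7*l*sin(l) + 2*l - 7*cos(l)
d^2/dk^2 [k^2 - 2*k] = 2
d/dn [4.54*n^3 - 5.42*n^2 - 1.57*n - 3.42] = 13.62*n^2 - 10.84*n - 1.57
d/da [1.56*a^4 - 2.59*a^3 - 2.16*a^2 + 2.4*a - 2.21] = 6.24*a^3 - 7.77*a^2 - 4.32*a + 2.4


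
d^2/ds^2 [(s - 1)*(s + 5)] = 2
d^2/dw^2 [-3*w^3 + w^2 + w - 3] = 2 - 18*w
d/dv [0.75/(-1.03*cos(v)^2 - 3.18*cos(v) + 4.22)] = -(1.545*cos(v) + 2.385)*sin(v)/(1.03*cos(v)^2 + 3.18*cos(v) - 4.22)^2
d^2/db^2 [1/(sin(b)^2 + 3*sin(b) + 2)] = (-4*sin(b)^3 - 5*sin(b)^2 + 10*sin(b) + 14)/((sin(b) + 1)^2*(sin(b) + 2)^3)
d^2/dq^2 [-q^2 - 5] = -2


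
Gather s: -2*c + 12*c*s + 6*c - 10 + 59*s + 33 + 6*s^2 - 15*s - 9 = 4*c + 6*s^2 + s*(12*c + 44) + 14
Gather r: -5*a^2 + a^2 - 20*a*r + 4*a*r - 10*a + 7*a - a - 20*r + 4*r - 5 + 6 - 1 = -4*a^2 - 4*a + r*(-16*a - 16)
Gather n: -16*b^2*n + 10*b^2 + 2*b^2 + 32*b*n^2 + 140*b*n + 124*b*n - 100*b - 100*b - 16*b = 12*b^2 + 32*b*n^2 - 216*b + n*(-16*b^2 + 264*b)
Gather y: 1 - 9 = -8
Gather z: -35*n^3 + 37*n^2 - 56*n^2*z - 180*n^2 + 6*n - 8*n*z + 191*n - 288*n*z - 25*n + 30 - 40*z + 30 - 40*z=-35*n^3 - 143*n^2 + 172*n + z*(-56*n^2 - 296*n - 80) + 60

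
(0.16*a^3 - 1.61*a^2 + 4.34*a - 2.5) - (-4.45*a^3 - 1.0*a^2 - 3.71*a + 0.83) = 4.61*a^3 - 0.61*a^2 + 8.05*a - 3.33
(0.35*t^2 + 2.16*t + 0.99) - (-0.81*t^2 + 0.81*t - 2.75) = 1.16*t^2 + 1.35*t + 3.74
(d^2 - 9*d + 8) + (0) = d^2 - 9*d + 8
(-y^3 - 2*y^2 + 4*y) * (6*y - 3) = -6*y^4 - 9*y^3 + 30*y^2 - 12*y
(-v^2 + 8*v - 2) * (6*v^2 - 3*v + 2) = -6*v^4 + 51*v^3 - 38*v^2 + 22*v - 4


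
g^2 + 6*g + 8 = (g + 2)*(g + 4)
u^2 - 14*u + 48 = (u - 8)*(u - 6)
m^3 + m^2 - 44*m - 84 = (m - 7)*(m + 2)*(m + 6)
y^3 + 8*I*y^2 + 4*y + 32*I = (y - 2*I)*(y + 2*I)*(y + 8*I)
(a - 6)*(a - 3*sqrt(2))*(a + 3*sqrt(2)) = a^3 - 6*a^2 - 18*a + 108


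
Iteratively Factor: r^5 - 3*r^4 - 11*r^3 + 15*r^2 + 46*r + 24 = (r + 1)*(r^4 - 4*r^3 - 7*r^2 + 22*r + 24) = (r + 1)^2*(r^3 - 5*r^2 - 2*r + 24) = (r + 1)^2*(r + 2)*(r^2 - 7*r + 12) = (r - 3)*(r + 1)^2*(r + 2)*(r - 4)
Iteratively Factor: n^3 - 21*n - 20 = (n + 4)*(n^2 - 4*n - 5) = (n + 1)*(n + 4)*(n - 5)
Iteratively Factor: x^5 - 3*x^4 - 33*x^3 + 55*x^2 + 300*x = (x - 5)*(x^4 + 2*x^3 - 23*x^2 - 60*x) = (x - 5)^2*(x^3 + 7*x^2 + 12*x) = (x - 5)^2*(x + 3)*(x^2 + 4*x) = (x - 5)^2*(x + 3)*(x + 4)*(x)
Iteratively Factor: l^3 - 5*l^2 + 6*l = (l)*(l^2 - 5*l + 6) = l*(l - 2)*(l - 3)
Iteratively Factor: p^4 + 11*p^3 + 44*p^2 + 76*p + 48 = (p + 2)*(p^3 + 9*p^2 + 26*p + 24) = (p + 2)^2*(p^2 + 7*p + 12) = (p + 2)^2*(p + 3)*(p + 4)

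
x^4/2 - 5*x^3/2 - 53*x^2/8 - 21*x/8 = x*(x/2 + 1/4)*(x - 7)*(x + 3/2)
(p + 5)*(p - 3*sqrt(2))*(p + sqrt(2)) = p^3 - 2*sqrt(2)*p^2 + 5*p^2 - 10*sqrt(2)*p - 6*p - 30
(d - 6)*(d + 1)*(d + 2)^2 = d^4 - d^3 - 22*d^2 - 44*d - 24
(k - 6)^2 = k^2 - 12*k + 36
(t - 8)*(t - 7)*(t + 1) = t^3 - 14*t^2 + 41*t + 56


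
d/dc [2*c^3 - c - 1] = 6*c^2 - 1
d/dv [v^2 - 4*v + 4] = 2*v - 4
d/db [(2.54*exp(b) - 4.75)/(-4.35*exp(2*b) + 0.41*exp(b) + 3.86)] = (11.049*exp(2*b) - 41.325*exp(b) + 11.7519)*exp(b)/(18.9225*exp(4*b) - 3.567*exp(3*b) - 33.4139*exp(2*b) + 3.1652*exp(b) + 14.8996)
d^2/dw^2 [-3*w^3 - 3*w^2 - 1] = -18*w - 6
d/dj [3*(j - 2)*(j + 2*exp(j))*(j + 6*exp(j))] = 24*j^2*exp(j) + 9*j^2 + 72*j*exp(2*j) - 12*j - 108*exp(2*j) - 48*exp(j)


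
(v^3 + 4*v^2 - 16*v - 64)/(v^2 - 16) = v + 4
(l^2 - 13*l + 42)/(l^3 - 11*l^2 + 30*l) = (l - 7)/(l*(l - 5))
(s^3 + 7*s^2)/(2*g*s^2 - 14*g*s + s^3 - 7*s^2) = s*(s + 7)/(2*g*s - 14*g + s^2 - 7*s)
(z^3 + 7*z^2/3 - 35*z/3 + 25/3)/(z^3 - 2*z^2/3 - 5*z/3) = (z^2 + 4*z - 5)/(z*(z + 1))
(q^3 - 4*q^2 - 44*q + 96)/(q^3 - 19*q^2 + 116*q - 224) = (q^2 + 4*q - 12)/(q^2 - 11*q + 28)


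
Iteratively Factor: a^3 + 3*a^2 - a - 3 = (a + 1)*(a^2 + 2*a - 3) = (a - 1)*(a + 1)*(a + 3)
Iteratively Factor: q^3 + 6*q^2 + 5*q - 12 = (q + 3)*(q^2 + 3*q - 4) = (q - 1)*(q + 3)*(q + 4)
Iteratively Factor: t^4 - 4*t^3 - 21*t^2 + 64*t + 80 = (t - 4)*(t^3 - 21*t - 20) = (t - 4)*(t + 1)*(t^2 - t - 20) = (t - 4)*(t + 1)*(t + 4)*(t - 5)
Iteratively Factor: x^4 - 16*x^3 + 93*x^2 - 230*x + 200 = (x - 4)*(x^3 - 12*x^2 + 45*x - 50) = (x - 4)*(x - 2)*(x^2 - 10*x + 25) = (x - 5)*(x - 4)*(x - 2)*(x - 5)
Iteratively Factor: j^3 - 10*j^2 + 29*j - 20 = (j - 1)*(j^2 - 9*j + 20) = (j - 5)*(j - 1)*(j - 4)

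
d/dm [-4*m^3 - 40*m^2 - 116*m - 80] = -12*m^2 - 80*m - 116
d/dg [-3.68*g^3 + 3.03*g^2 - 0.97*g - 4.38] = -11.04*g^2 + 6.06*g - 0.97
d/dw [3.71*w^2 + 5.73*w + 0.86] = 7.42*w + 5.73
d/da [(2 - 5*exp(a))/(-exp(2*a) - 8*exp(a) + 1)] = (-5*exp(2*a) + 4*exp(a) + 11)*exp(a)/(exp(4*a) + 16*exp(3*a) + 62*exp(2*a) - 16*exp(a) + 1)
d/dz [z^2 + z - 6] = 2*z + 1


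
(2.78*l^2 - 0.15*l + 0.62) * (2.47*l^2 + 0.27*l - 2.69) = 6.8666*l^4 + 0.3801*l^3 - 5.9873*l^2 + 0.5709*l - 1.6678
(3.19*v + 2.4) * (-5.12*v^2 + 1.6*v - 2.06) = -16.3328*v^3 - 7.184*v^2 - 2.7314*v - 4.944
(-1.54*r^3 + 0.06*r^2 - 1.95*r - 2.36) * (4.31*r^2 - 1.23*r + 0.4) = -6.6374*r^5 + 2.1528*r^4 - 9.0943*r^3 - 7.7491*r^2 + 2.1228*r - 0.944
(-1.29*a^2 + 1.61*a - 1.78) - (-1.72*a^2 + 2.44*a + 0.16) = 0.43*a^2 - 0.83*a - 1.94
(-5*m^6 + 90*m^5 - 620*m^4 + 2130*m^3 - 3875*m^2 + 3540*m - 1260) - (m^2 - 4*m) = -5*m^6 + 90*m^5 - 620*m^4 + 2130*m^3 - 3876*m^2 + 3544*m - 1260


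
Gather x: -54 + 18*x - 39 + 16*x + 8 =34*x - 85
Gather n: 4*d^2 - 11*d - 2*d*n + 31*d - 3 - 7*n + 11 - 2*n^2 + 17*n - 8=4*d^2 + 20*d - 2*n^2 + n*(10 - 2*d)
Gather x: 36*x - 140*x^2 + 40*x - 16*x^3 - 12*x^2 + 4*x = -16*x^3 - 152*x^2 + 80*x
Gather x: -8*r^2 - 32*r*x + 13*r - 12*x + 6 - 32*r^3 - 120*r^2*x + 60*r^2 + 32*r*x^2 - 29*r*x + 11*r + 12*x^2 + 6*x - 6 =-32*r^3 + 52*r^2 + 24*r + x^2*(32*r + 12) + x*(-120*r^2 - 61*r - 6)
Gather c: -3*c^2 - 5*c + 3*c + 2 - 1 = -3*c^2 - 2*c + 1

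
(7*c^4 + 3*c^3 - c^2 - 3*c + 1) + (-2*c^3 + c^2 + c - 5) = 7*c^4 + c^3 - 2*c - 4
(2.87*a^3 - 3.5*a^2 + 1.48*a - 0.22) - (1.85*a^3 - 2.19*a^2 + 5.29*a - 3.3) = 1.02*a^3 - 1.31*a^2 - 3.81*a + 3.08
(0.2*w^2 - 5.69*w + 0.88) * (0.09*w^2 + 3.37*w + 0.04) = 0.018*w^4 + 0.1619*w^3 - 19.0881*w^2 + 2.738*w + 0.0352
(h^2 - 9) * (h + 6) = h^3 + 6*h^2 - 9*h - 54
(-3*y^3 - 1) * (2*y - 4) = -6*y^4 + 12*y^3 - 2*y + 4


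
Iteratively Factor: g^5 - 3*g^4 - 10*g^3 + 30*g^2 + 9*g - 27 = (g + 1)*(g^4 - 4*g^3 - 6*g^2 + 36*g - 27) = (g - 1)*(g + 1)*(g^3 - 3*g^2 - 9*g + 27) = (g - 3)*(g - 1)*(g + 1)*(g^2 - 9) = (g - 3)^2*(g - 1)*(g + 1)*(g + 3)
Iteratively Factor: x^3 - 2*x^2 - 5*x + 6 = (x + 2)*(x^2 - 4*x + 3) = (x - 3)*(x + 2)*(x - 1)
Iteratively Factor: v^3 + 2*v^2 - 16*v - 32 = (v + 4)*(v^2 - 2*v - 8) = (v + 2)*(v + 4)*(v - 4)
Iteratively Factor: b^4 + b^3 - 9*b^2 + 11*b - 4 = (b - 1)*(b^3 + 2*b^2 - 7*b + 4) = (b - 1)^2*(b^2 + 3*b - 4) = (b - 1)^2*(b + 4)*(b - 1)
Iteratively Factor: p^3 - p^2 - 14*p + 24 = (p - 3)*(p^2 + 2*p - 8) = (p - 3)*(p + 4)*(p - 2)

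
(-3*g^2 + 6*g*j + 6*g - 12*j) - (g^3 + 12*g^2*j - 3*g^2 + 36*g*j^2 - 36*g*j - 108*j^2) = -g^3 - 12*g^2*j - 36*g*j^2 + 42*g*j + 6*g + 108*j^2 - 12*j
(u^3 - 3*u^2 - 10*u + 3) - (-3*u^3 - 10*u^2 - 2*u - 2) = 4*u^3 + 7*u^2 - 8*u + 5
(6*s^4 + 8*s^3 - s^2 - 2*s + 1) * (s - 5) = 6*s^5 - 22*s^4 - 41*s^3 + 3*s^2 + 11*s - 5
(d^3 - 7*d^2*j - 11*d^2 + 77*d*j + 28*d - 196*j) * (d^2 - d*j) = d^5 - 8*d^4*j - 11*d^4 + 7*d^3*j^2 + 88*d^3*j + 28*d^3 - 77*d^2*j^2 - 224*d^2*j + 196*d*j^2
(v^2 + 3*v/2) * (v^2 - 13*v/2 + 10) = v^4 - 5*v^3 + v^2/4 + 15*v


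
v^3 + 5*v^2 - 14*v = v*(v - 2)*(v + 7)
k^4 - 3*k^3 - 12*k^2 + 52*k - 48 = (k - 3)*(k - 2)^2*(k + 4)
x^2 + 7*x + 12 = (x + 3)*(x + 4)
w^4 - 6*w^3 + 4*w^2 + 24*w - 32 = (w - 4)*(w - 2)^2*(w + 2)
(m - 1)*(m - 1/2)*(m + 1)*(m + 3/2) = m^4 + m^3 - 7*m^2/4 - m + 3/4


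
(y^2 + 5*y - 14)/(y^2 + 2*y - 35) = (y - 2)/(y - 5)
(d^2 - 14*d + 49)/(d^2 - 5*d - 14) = (d - 7)/(d + 2)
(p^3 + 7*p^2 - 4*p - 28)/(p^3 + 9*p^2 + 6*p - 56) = (p + 2)/(p + 4)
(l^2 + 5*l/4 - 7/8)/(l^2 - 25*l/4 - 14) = (l - 1/2)/(l - 8)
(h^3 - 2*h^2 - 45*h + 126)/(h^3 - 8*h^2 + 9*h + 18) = (h + 7)/(h + 1)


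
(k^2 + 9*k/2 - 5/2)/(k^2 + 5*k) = (k - 1/2)/k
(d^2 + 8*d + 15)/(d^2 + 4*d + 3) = (d + 5)/(d + 1)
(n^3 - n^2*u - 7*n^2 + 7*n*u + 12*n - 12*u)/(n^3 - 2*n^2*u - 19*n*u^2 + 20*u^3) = (-n^2 + 7*n - 12)/(-n^2 + n*u + 20*u^2)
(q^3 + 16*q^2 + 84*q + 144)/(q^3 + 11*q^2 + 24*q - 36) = (q + 4)/(q - 1)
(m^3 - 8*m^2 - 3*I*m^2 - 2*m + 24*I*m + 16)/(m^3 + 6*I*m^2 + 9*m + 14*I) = (m^2 - m*(8 + I) + 8*I)/(m^2 + 8*I*m - 7)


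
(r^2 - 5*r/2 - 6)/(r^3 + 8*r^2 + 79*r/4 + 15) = 2*(r - 4)/(2*r^2 + 13*r + 20)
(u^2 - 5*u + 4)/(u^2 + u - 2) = (u - 4)/(u + 2)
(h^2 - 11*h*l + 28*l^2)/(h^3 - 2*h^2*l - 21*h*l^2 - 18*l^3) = (-h^2 + 11*h*l - 28*l^2)/(-h^3 + 2*h^2*l + 21*h*l^2 + 18*l^3)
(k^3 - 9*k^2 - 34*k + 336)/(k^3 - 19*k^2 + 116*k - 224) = (k + 6)/(k - 4)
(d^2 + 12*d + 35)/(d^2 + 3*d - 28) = (d + 5)/(d - 4)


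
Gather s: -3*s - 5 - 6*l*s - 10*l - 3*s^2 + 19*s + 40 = -10*l - 3*s^2 + s*(16 - 6*l) + 35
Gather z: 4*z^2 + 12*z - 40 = 4*z^2 + 12*z - 40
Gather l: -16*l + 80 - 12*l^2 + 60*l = -12*l^2 + 44*l + 80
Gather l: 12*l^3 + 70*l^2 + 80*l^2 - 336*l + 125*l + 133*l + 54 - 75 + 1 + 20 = 12*l^3 + 150*l^2 - 78*l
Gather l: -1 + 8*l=8*l - 1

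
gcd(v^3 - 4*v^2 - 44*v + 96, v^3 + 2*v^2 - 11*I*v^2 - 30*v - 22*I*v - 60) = 1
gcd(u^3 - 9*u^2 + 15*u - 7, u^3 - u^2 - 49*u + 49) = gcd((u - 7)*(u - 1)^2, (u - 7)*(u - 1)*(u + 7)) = u^2 - 8*u + 7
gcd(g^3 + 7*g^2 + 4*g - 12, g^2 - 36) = g + 6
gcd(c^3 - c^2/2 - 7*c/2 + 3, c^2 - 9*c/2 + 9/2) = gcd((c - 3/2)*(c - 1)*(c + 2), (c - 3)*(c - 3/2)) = c - 3/2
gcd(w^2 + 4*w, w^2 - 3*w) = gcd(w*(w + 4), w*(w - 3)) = w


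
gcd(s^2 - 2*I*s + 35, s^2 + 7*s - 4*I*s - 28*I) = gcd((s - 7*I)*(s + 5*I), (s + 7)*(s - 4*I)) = 1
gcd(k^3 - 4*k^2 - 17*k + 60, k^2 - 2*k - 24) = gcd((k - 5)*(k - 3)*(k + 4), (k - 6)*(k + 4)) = k + 4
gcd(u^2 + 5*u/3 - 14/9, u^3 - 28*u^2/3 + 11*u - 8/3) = 1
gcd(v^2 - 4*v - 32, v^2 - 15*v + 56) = v - 8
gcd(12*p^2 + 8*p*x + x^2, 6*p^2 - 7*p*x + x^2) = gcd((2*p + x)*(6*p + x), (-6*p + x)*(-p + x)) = 1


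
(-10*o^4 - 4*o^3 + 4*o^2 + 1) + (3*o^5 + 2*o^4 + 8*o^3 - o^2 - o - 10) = 3*o^5 - 8*o^4 + 4*o^3 + 3*o^2 - o - 9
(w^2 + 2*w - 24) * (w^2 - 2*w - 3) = w^4 - 31*w^2 + 42*w + 72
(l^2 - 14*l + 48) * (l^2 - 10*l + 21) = l^4 - 24*l^3 + 209*l^2 - 774*l + 1008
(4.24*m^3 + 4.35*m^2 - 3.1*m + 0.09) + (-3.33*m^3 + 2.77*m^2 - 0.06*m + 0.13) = 0.91*m^3 + 7.12*m^2 - 3.16*m + 0.22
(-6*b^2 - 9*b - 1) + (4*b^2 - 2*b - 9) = -2*b^2 - 11*b - 10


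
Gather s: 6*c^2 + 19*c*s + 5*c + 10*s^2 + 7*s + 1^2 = 6*c^2 + 5*c + 10*s^2 + s*(19*c + 7) + 1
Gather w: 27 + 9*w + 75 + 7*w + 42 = 16*w + 144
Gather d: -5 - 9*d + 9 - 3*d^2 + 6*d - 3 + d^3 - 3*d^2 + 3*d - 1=d^3 - 6*d^2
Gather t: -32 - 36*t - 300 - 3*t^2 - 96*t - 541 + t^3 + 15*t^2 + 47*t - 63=t^3 + 12*t^2 - 85*t - 936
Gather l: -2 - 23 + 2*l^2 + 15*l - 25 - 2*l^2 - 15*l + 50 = 0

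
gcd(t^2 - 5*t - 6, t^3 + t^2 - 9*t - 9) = t + 1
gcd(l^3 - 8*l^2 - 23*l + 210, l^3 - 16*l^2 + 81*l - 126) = l^2 - 13*l + 42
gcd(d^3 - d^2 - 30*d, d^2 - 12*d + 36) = d - 6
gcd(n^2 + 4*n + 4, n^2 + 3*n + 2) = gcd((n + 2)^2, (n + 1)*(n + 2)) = n + 2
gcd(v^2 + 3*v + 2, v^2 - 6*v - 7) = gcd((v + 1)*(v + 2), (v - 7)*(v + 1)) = v + 1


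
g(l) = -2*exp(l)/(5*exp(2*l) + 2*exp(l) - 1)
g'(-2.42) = 0.30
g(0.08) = -0.31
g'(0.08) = 0.30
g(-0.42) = -0.53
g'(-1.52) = 5.18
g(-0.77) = -0.93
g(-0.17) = -0.40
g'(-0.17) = 0.43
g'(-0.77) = 1.93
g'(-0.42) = 0.68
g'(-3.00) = 0.13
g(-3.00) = 0.11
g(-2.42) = 0.23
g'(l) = -2*(-10*exp(2*l) - 2*exp(l))*exp(l)/(5*exp(2*l) + 2*exp(l) - 1)^2 - 2*exp(l)/(5*exp(2*l) + 2*exp(l) - 1)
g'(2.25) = 0.04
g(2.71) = -0.03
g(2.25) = -0.04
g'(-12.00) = 0.00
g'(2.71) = 0.03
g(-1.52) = 1.35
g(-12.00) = 0.00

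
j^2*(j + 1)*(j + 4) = j^4 + 5*j^3 + 4*j^2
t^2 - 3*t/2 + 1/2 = (t - 1)*(t - 1/2)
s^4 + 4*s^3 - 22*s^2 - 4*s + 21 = (s - 3)*(s - 1)*(s + 1)*(s + 7)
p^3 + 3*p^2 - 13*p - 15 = (p - 3)*(p + 1)*(p + 5)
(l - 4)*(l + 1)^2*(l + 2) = l^4 - 11*l^2 - 18*l - 8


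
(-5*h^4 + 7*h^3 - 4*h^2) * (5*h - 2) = -25*h^5 + 45*h^4 - 34*h^3 + 8*h^2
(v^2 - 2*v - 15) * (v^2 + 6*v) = v^4 + 4*v^3 - 27*v^2 - 90*v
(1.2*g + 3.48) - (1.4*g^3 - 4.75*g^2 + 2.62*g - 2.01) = -1.4*g^3 + 4.75*g^2 - 1.42*g + 5.49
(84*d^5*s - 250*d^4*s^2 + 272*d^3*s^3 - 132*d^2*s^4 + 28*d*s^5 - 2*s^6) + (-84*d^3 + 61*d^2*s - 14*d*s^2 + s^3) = 84*d^5*s - 250*d^4*s^2 + 272*d^3*s^3 - 84*d^3 - 132*d^2*s^4 + 61*d^2*s + 28*d*s^5 - 14*d*s^2 - 2*s^6 + s^3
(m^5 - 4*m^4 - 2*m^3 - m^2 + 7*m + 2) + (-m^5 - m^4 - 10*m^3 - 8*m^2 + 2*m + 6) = -5*m^4 - 12*m^3 - 9*m^2 + 9*m + 8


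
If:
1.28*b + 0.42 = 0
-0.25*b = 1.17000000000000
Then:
No Solution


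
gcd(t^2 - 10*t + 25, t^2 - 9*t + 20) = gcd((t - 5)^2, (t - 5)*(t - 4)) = t - 5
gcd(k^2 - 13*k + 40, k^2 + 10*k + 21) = 1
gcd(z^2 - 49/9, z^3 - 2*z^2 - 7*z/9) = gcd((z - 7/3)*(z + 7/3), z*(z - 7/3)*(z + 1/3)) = z - 7/3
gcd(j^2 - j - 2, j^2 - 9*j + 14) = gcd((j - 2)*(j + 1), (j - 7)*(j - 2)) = j - 2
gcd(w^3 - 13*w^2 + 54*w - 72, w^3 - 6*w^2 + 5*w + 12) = w^2 - 7*w + 12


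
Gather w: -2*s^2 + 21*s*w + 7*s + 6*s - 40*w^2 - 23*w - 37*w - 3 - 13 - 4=-2*s^2 + 13*s - 40*w^2 + w*(21*s - 60) - 20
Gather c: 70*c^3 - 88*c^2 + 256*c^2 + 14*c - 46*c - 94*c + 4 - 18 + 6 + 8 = 70*c^3 + 168*c^2 - 126*c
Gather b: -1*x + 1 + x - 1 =0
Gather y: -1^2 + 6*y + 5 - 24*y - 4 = -18*y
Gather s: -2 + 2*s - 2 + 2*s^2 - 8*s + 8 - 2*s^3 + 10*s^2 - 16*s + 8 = -2*s^3 + 12*s^2 - 22*s + 12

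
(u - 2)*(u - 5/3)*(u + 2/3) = u^3 - 3*u^2 + 8*u/9 + 20/9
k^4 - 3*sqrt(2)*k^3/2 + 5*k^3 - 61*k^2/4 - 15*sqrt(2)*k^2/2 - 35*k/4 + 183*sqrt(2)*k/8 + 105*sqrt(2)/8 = (k - 5/2)*(k + 1/2)*(k + 7)*(k - 3*sqrt(2)/2)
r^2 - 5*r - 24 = (r - 8)*(r + 3)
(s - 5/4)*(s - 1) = s^2 - 9*s/4 + 5/4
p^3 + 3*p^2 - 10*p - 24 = (p - 3)*(p + 2)*(p + 4)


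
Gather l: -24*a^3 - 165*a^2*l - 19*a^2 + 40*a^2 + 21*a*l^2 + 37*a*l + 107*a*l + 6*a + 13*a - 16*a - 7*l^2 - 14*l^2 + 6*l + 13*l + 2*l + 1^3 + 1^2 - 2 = -24*a^3 + 21*a^2 + 3*a + l^2*(21*a - 21) + l*(-165*a^2 + 144*a + 21)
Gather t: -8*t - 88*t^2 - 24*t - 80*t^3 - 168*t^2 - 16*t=-80*t^3 - 256*t^2 - 48*t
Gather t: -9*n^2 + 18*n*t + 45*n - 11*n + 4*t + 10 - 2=-9*n^2 + 34*n + t*(18*n + 4) + 8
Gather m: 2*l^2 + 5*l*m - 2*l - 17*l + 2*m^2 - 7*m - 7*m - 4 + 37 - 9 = 2*l^2 - 19*l + 2*m^2 + m*(5*l - 14) + 24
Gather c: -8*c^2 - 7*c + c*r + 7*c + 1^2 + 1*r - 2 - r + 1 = -8*c^2 + c*r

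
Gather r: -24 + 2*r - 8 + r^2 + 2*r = r^2 + 4*r - 32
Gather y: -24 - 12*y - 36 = -12*y - 60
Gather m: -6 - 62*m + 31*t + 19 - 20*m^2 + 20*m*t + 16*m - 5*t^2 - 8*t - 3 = -20*m^2 + m*(20*t - 46) - 5*t^2 + 23*t + 10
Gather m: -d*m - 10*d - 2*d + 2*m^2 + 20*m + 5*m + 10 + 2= -12*d + 2*m^2 + m*(25 - d) + 12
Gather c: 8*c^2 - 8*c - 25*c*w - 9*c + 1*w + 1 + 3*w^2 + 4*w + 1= 8*c^2 + c*(-25*w - 17) + 3*w^2 + 5*w + 2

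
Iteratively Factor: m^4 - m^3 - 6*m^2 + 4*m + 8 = (m + 2)*(m^3 - 3*m^2 + 4) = (m - 2)*(m + 2)*(m^2 - m - 2) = (m - 2)^2*(m + 2)*(m + 1)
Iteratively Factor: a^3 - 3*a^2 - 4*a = (a + 1)*(a^2 - 4*a) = a*(a + 1)*(a - 4)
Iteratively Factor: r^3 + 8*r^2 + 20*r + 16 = (r + 4)*(r^2 + 4*r + 4) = (r + 2)*(r + 4)*(r + 2)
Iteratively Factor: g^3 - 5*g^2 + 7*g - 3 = (g - 1)*(g^2 - 4*g + 3) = (g - 3)*(g - 1)*(g - 1)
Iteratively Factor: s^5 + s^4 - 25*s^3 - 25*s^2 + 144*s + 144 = (s - 4)*(s^4 + 5*s^3 - 5*s^2 - 45*s - 36) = (s - 4)*(s + 3)*(s^3 + 2*s^2 - 11*s - 12) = (s - 4)*(s + 1)*(s + 3)*(s^2 + s - 12) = (s - 4)*(s + 1)*(s + 3)*(s + 4)*(s - 3)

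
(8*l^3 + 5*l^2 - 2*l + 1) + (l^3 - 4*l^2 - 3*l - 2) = 9*l^3 + l^2 - 5*l - 1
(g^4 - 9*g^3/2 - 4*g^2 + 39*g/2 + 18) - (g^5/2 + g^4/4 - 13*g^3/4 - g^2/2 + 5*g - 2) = -g^5/2 + 3*g^4/4 - 5*g^3/4 - 7*g^2/2 + 29*g/2 + 20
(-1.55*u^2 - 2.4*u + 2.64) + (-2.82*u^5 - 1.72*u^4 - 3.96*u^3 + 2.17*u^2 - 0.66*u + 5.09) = -2.82*u^5 - 1.72*u^4 - 3.96*u^3 + 0.62*u^2 - 3.06*u + 7.73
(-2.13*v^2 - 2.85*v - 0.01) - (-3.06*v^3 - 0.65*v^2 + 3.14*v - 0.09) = 3.06*v^3 - 1.48*v^2 - 5.99*v + 0.08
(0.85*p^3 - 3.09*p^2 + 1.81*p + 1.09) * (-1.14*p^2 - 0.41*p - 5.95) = -0.969*p^5 + 3.1741*p^4 - 5.854*p^3 + 16.4008*p^2 - 11.2164*p - 6.4855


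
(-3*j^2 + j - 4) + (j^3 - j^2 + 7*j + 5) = j^3 - 4*j^2 + 8*j + 1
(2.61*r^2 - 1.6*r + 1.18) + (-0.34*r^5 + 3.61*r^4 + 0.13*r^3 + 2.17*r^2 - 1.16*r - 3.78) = -0.34*r^5 + 3.61*r^4 + 0.13*r^3 + 4.78*r^2 - 2.76*r - 2.6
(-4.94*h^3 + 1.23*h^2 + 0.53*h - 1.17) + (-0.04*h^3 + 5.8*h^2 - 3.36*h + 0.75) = -4.98*h^3 + 7.03*h^2 - 2.83*h - 0.42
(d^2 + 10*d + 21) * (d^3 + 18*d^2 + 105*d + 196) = d^5 + 28*d^4 + 306*d^3 + 1624*d^2 + 4165*d + 4116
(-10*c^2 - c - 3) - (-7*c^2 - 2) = -3*c^2 - c - 1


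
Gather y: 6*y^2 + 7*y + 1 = 6*y^2 + 7*y + 1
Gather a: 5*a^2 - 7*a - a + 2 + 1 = 5*a^2 - 8*a + 3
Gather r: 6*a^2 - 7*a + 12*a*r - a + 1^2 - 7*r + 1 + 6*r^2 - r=6*a^2 - 8*a + 6*r^2 + r*(12*a - 8) + 2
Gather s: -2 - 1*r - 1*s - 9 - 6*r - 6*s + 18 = -7*r - 7*s + 7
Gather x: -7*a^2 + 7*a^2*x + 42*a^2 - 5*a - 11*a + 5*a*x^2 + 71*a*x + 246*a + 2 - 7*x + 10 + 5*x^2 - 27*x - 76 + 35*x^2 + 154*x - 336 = 35*a^2 + 230*a + x^2*(5*a + 40) + x*(7*a^2 + 71*a + 120) - 400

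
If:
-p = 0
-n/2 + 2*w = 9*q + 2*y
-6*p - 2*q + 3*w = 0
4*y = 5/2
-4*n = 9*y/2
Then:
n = -45/64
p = 0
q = -15/128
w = -5/64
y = 5/8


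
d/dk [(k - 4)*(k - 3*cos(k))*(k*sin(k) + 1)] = (k - 4)*(k - 3*cos(k))*(k*cos(k) + sin(k)) + (k - 4)*(k*sin(k) + 1)*(3*sin(k) + 1) + (k - 3*cos(k))*(k*sin(k) + 1)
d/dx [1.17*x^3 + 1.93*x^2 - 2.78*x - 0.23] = 3.51*x^2 + 3.86*x - 2.78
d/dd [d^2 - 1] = 2*d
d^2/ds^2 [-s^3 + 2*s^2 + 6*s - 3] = 4 - 6*s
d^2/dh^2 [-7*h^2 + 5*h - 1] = -14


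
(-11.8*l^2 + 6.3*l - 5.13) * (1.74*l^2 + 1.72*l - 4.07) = -20.532*l^4 - 9.334*l^3 + 49.9358*l^2 - 34.4646*l + 20.8791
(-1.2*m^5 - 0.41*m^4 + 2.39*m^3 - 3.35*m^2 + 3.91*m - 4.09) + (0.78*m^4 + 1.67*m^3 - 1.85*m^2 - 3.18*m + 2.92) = -1.2*m^5 + 0.37*m^4 + 4.06*m^3 - 5.2*m^2 + 0.73*m - 1.17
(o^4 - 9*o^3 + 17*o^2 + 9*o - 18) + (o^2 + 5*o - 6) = o^4 - 9*o^3 + 18*o^2 + 14*o - 24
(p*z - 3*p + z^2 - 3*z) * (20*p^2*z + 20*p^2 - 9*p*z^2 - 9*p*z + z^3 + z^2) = 20*p^3*z^2 - 40*p^3*z - 60*p^3 + 11*p^2*z^3 - 22*p^2*z^2 - 33*p^2*z - 8*p*z^4 + 16*p*z^3 + 24*p*z^2 + z^5 - 2*z^4 - 3*z^3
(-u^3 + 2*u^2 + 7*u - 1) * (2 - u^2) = u^5 - 2*u^4 - 9*u^3 + 5*u^2 + 14*u - 2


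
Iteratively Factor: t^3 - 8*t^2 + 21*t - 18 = (t - 3)*(t^2 - 5*t + 6) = (t - 3)*(t - 2)*(t - 3)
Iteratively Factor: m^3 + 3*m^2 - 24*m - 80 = (m - 5)*(m^2 + 8*m + 16) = (m - 5)*(m + 4)*(m + 4)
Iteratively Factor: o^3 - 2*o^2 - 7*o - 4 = (o - 4)*(o^2 + 2*o + 1) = (o - 4)*(o + 1)*(o + 1)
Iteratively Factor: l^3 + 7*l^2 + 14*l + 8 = (l + 4)*(l^2 + 3*l + 2) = (l + 2)*(l + 4)*(l + 1)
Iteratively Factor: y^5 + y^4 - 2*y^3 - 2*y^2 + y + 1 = (y - 1)*(y^4 + 2*y^3 - 2*y - 1) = (y - 1)^2*(y^3 + 3*y^2 + 3*y + 1) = (y - 1)^2*(y + 1)*(y^2 + 2*y + 1) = (y - 1)^2*(y + 1)^2*(y + 1)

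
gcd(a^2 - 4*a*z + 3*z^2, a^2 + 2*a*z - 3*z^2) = -a + z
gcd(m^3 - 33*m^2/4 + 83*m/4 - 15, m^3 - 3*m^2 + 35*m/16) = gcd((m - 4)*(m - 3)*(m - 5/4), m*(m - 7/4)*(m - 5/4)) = m - 5/4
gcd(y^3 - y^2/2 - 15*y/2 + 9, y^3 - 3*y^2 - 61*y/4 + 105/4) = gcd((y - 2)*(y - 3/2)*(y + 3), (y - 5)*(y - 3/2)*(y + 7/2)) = y - 3/2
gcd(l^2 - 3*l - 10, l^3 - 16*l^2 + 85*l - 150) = l - 5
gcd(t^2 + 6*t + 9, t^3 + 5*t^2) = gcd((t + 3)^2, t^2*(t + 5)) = 1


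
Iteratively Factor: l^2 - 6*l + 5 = (l - 5)*(l - 1)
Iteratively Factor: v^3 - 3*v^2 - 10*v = (v - 5)*(v^2 + 2*v) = (v - 5)*(v + 2)*(v)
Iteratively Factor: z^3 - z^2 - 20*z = (z)*(z^2 - z - 20) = z*(z + 4)*(z - 5)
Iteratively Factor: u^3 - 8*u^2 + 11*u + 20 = (u - 4)*(u^2 - 4*u - 5) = (u - 5)*(u - 4)*(u + 1)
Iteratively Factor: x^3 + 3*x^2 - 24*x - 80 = (x - 5)*(x^2 + 8*x + 16) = (x - 5)*(x + 4)*(x + 4)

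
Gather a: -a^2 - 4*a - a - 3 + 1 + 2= -a^2 - 5*a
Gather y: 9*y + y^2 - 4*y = y^2 + 5*y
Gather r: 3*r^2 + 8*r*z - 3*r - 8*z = 3*r^2 + r*(8*z - 3) - 8*z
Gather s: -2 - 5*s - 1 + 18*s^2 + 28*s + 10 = 18*s^2 + 23*s + 7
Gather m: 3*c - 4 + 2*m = 3*c + 2*m - 4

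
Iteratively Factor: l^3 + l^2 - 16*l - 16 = (l + 4)*(l^2 - 3*l - 4) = (l - 4)*(l + 4)*(l + 1)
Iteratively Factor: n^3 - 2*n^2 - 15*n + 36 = (n - 3)*(n^2 + n - 12) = (n - 3)^2*(n + 4)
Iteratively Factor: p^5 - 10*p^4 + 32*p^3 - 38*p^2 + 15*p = (p - 3)*(p^4 - 7*p^3 + 11*p^2 - 5*p) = (p - 3)*(p - 1)*(p^3 - 6*p^2 + 5*p) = (p - 5)*(p - 3)*(p - 1)*(p^2 - p) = p*(p - 5)*(p - 3)*(p - 1)*(p - 1)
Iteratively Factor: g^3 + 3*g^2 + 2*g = (g)*(g^2 + 3*g + 2) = g*(g + 1)*(g + 2)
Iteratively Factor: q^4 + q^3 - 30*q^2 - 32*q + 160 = (q + 4)*(q^3 - 3*q^2 - 18*q + 40) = (q - 5)*(q + 4)*(q^2 + 2*q - 8) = (q - 5)*(q + 4)^2*(q - 2)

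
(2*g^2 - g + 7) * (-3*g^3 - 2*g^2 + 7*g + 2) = -6*g^5 - g^4 - 5*g^3 - 17*g^2 + 47*g + 14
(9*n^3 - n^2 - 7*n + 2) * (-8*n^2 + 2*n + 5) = -72*n^5 + 26*n^4 + 99*n^3 - 35*n^2 - 31*n + 10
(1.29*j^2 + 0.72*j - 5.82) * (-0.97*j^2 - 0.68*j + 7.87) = -1.2513*j^4 - 1.5756*j^3 + 15.3081*j^2 + 9.624*j - 45.8034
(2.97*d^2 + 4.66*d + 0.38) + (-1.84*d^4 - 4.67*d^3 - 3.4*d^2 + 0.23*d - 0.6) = -1.84*d^4 - 4.67*d^3 - 0.43*d^2 + 4.89*d - 0.22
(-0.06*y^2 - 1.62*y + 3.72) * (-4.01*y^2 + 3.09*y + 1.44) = 0.2406*y^4 + 6.3108*y^3 - 20.0094*y^2 + 9.162*y + 5.3568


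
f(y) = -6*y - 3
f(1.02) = -9.12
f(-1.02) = 3.12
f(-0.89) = 2.34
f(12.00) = -75.00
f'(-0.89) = -6.00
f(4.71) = -31.26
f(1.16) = -9.96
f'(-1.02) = -6.00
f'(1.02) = -6.00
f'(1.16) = -6.00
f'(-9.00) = -6.00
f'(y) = -6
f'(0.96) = -6.00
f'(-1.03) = -6.00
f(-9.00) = 51.00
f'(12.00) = -6.00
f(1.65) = -12.90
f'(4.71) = -6.00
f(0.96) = -8.76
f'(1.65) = -6.00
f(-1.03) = 3.18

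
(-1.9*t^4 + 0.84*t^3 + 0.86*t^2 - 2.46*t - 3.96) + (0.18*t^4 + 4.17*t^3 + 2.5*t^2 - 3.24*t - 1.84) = -1.72*t^4 + 5.01*t^3 + 3.36*t^2 - 5.7*t - 5.8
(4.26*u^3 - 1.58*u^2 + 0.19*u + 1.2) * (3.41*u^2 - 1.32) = 14.5266*u^5 - 5.3878*u^4 - 4.9753*u^3 + 6.1776*u^2 - 0.2508*u - 1.584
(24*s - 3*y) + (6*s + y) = 30*s - 2*y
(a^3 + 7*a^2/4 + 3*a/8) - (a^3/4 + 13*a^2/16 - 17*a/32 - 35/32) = 3*a^3/4 + 15*a^2/16 + 29*a/32 + 35/32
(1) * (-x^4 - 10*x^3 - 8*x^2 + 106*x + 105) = -x^4 - 10*x^3 - 8*x^2 + 106*x + 105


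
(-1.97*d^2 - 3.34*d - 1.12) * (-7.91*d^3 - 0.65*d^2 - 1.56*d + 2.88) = 15.5827*d^5 + 27.6999*d^4 + 14.1034*d^3 + 0.2648*d^2 - 7.872*d - 3.2256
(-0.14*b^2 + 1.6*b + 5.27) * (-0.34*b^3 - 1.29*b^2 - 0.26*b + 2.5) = 0.0476*b^5 - 0.3634*b^4 - 3.8194*b^3 - 7.5643*b^2 + 2.6298*b + 13.175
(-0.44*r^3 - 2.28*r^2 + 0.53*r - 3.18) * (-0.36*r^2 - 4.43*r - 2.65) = 0.1584*r^5 + 2.77*r^4 + 11.0756*r^3 + 4.8389*r^2 + 12.6829*r + 8.427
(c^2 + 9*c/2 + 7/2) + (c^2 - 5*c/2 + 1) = 2*c^2 + 2*c + 9/2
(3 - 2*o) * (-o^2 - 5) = 2*o^3 - 3*o^2 + 10*o - 15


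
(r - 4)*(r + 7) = r^2 + 3*r - 28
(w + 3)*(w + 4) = w^2 + 7*w + 12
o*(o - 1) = o^2 - o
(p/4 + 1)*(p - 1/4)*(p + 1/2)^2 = p^4/4 + 19*p^3/16 + 3*p^2/4 - p/64 - 1/16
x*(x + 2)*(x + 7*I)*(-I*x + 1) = -I*x^4 + 8*x^3 - 2*I*x^3 + 16*x^2 + 7*I*x^2 + 14*I*x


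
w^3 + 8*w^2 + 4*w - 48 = (w - 2)*(w + 4)*(w + 6)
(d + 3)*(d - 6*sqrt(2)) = d^2 - 6*sqrt(2)*d + 3*d - 18*sqrt(2)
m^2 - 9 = (m - 3)*(m + 3)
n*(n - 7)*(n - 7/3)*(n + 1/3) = n^4 - 9*n^3 + 119*n^2/9 + 49*n/9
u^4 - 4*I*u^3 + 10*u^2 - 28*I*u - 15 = (u - 5*I)*(u - I)^2*(u + 3*I)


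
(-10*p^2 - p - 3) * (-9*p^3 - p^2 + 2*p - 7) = 90*p^5 + 19*p^4 + 8*p^3 + 71*p^2 + p + 21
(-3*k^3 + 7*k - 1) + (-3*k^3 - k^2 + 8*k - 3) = -6*k^3 - k^2 + 15*k - 4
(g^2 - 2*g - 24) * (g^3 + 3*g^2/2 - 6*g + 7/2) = g^5 - g^4/2 - 33*g^3 - 41*g^2/2 + 137*g - 84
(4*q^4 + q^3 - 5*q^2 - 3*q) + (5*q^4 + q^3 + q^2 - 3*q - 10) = 9*q^4 + 2*q^3 - 4*q^2 - 6*q - 10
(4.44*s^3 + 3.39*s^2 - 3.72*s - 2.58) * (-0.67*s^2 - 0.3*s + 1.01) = -2.9748*s^5 - 3.6033*s^4 + 5.9598*s^3 + 6.2685*s^2 - 2.9832*s - 2.6058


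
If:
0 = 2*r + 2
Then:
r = -1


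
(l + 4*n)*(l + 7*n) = l^2 + 11*l*n + 28*n^2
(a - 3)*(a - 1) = a^2 - 4*a + 3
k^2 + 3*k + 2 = (k + 1)*(k + 2)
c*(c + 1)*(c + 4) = c^3 + 5*c^2 + 4*c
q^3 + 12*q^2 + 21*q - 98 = (q - 2)*(q + 7)^2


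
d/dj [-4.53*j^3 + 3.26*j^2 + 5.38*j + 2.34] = -13.59*j^2 + 6.52*j + 5.38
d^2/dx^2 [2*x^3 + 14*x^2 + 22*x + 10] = 12*x + 28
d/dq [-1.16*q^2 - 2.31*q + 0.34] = -2.32*q - 2.31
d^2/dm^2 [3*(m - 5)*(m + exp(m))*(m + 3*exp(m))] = 12*m^2*exp(m) + 36*m*exp(2*m) - 12*m*exp(m) + 18*m - 144*exp(2*m) - 96*exp(m) - 30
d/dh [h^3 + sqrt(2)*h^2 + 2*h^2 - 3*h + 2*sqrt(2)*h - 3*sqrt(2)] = 3*h^2 + 2*sqrt(2)*h + 4*h - 3 + 2*sqrt(2)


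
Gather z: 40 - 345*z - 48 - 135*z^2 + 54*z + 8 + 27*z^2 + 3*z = -108*z^2 - 288*z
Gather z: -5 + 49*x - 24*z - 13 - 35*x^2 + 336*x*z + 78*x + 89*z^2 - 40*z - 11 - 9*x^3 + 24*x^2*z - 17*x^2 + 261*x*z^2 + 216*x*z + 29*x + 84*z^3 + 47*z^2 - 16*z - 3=-9*x^3 - 52*x^2 + 156*x + 84*z^3 + z^2*(261*x + 136) + z*(24*x^2 + 552*x - 80) - 32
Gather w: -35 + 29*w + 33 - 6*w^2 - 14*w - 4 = -6*w^2 + 15*w - 6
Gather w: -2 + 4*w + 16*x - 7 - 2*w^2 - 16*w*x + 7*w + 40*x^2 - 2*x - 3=-2*w^2 + w*(11 - 16*x) + 40*x^2 + 14*x - 12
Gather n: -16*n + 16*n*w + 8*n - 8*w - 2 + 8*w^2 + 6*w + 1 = n*(16*w - 8) + 8*w^2 - 2*w - 1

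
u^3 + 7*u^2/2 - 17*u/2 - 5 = (u - 2)*(u + 1/2)*(u + 5)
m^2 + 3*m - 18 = (m - 3)*(m + 6)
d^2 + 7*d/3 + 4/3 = (d + 1)*(d + 4/3)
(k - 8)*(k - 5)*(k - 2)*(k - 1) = k^4 - 16*k^3 + 81*k^2 - 146*k + 80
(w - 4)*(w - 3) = w^2 - 7*w + 12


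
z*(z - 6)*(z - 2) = z^3 - 8*z^2 + 12*z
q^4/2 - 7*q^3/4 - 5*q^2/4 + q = q*(q/2 + 1/2)*(q - 4)*(q - 1/2)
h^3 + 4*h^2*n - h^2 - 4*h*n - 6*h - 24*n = (h - 3)*(h + 2)*(h + 4*n)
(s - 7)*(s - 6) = s^2 - 13*s + 42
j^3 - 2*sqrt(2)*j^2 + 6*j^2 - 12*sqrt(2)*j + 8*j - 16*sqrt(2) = (j + 2)*(j + 4)*(j - 2*sqrt(2))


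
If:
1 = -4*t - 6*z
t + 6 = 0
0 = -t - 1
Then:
No Solution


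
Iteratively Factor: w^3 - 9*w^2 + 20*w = (w - 4)*(w^2 - 5*w) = (w - 5)*(w - 4)*(w)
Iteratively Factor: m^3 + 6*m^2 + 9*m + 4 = (m + 1)*(m^2 + 5*m + 4) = (m + 1)*(m + 4)*(m + 1)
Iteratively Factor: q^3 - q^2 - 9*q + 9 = (q - 3)*(q^2 + 2*q - 3) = (q - 3)*(q - 1)*(q + 3)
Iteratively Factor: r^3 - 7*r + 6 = (r - 1)*(r^2 + r - 6) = (r - 1)*(r + 3)*(r - 2)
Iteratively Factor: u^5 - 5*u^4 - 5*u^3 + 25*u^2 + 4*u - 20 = (u - 1)*(u^4 - 4*u^3 - 9*u^2 + 16*u + 20) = (u - 1)*(u + 2)*(u^3 - 6*u^2 + 3*u + 10) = (u - 1)*(u + 1)*(u + 2)*(u^2 - 7*u + 10) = (u - 2)*(u - 1)*(u + 1)*(u + 2)*(u - 5)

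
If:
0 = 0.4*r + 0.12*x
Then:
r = -0.3*x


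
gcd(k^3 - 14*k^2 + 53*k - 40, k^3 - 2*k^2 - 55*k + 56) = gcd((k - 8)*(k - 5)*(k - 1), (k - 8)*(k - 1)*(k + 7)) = k^2 - 9*k + 8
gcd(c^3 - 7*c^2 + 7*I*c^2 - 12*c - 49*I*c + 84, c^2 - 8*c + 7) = c - 7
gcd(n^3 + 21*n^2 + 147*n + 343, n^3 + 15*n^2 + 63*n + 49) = n^2 + 14*n + 49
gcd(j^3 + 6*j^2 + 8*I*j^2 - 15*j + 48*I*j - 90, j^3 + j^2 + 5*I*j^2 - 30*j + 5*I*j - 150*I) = j^2 + j*(6 + 5*I) + 30*I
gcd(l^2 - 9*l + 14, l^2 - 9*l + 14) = l^2 - 9*l + 14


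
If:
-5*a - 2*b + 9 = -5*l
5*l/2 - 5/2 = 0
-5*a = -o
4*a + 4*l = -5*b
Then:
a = 78/17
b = -76/17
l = 1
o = 390/17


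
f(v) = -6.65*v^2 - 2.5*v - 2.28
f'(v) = -13.3*v - 2.5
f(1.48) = -20.55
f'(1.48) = -22.18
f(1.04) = -12.07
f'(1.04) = -16.33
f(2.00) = -33.88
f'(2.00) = -29.10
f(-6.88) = -299.85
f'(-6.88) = 89.00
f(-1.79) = -19.11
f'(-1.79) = 21.31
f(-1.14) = -8.07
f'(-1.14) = 12.66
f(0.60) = -6.17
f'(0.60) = -10.48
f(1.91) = -31.31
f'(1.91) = -27.90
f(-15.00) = -1461.03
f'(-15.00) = 197.00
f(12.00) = -989.88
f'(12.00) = -162.10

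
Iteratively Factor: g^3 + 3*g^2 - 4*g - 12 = (g + 3)*(g^2 - 4) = (g - 2)*(g + 3)*(g + 2)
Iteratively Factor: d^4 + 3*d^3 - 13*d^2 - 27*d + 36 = (d + 3)*(d^3 - 13*d + 12) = (d + 3)*(d + 4)*(d^2 - 4*d + 3) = (d - 1)*(d + 3)*(d + 4)*(d - 3)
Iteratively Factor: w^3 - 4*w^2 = (w)*(w^2 - 4*w) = w*(w - 4)*(w)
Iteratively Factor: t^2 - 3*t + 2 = (t - 1)*(t - 2)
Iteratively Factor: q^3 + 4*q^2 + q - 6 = (q + 2)*(q^2 + 2*q - 3) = (q - 1)*(q + 2)*(q + 3)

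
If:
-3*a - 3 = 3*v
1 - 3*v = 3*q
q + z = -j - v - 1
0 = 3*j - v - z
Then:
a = 4*z + 3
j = -z - 4/3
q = 4*z + 13/3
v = -4*z - 4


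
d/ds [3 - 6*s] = -6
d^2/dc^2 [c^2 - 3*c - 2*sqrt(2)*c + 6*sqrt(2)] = 2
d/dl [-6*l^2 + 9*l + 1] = 9 - 12*l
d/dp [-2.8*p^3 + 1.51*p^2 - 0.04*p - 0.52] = -8.4*p^2 + 3.02*p - 0.04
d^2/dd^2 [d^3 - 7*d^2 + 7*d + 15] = 6*d - 14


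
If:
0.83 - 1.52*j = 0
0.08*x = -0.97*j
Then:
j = 0.55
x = -6.62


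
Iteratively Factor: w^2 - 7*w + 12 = (w - 3)*(w - 4)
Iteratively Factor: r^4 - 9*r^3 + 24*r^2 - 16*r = (r - 1)*(r^3 - 8*r^2 + 16*r) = (r - 4)*(r - 1)*(r^2 - 4*r) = r*(r - 4)*(r - 1)*(r - 4)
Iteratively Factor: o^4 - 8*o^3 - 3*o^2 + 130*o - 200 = (o - 5)*(o^3 - 3*o^2 - 18*o + 40) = (o - 5)*(o - 2)*(o^2 - o - 20) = (o - 5)^2*(o - 2)*(o + 4)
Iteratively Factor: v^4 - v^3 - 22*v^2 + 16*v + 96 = (v + 2)*(v^3 - 3*v^2 - 16*v + 48) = (v - 4)*(v + 2)*(v^2 + v - 12) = (v - 4)*(v + 2)*(v + 4)*(v - 3)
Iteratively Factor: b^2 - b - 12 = (b + 3)*(b - 4)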